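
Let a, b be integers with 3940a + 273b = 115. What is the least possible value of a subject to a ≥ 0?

193

gcd(3940, 273) = 1.
1 divides 115, so solutions exist.
By Bézout, 3940×(118) + 273×(-1703) = 1.
Scale by 115/1 = 115: (a₀, b₀) = (13570, -195845).
General solution: a = 13570 + 273t, b = -195845 - 3940t for integer t.
a ≥ 0: smallest is 13570 mod 273 = 193 (at t = -49), with b = -2785.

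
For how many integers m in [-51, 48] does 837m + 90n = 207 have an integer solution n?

gcd(837, 90) = 9  (837 = 9·90 + 27, 90 = 3·27 + 9, 27 = 3·9).
Back-substituting, 837·(-3) + 90·(28) = 9.
Scale by 23: particular solution (-69, 644); reduce m mod 10: (1, -7).
General solution: m = 1 + 10t, n = -7 - 93t for integer t.
-51 ≤ 1 + 10t ≤ 48 gives t ∈ [-5, 4], which is 10 values.

10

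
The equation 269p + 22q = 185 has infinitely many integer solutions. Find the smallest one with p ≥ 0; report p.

gcd(269, 22) = 1  (269 = 12·22 + 5, 22 = 4·5 + 2, 5 = 2·2 + 1, 2 = 2·1).
1 divides 185, so solutions exist.
Back-substituting, 269·(9) + 22·(-110) = 1.
Scale by 185/1 = 185: (p₀, q₀) = (1665, -20350).
General solution: p = 1665 + 22t, q = -20350 - 269t for integer t.
p ≥ 0: smallest is 1665 mod 22 = 15 (at t = -75), with q = -175.

15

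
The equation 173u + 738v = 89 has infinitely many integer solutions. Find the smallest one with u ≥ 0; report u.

gcd(738, 173):
  738 = 4×173 + 46
  173 = 3×46 + 35
  46 = 1×35 + 11
  35 = 3×11 + 2
  11 = 5×2 + 1
  2 = 2×1
so gcd(738, 173) = 1.
1 divides 89, so solutions exist.
Back-substitute for Bézout coefficients:
  1 = 11 - 5×2
  ... = 173×(-337) + 738×(79)
Scale by 89/1 = 89: (u₀, v₀) = (-29993, 7031).
General solution: u = -29993 + 738t, v = 7031 - 173t for integer t.
u ≥ 0: smallest is -29993 mod 738 = 265 (at t = 41), with v = -62.

265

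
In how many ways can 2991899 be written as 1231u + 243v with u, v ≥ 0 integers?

10

gcd(1231, 243) = 1  (1231 = 5·243 + 16, 243 = 15·16 + 3, 16 = 5·3 + 1, 3 = 3·1).
Back-substituting, 1231·(76) + 243·(-385) = 1.
Scale by 2991899: one solution is (227384324, -1151881115). Reduce u mod 243: (233, 11132).
General: u = 233 + 243t, v = 11132 - 1231t.
u ≥ 0 ⇒ t ≥ 0; v ≥ 0 ⇒ t ≤ 9. So t ∈ [0, 9]: 10 solutions.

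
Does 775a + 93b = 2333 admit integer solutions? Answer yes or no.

no

gcd(775, 93) = 31  (775 = 8*93 + 31, 93 = 3*31).
31 does not divide 2333 (remainder 8), so no integer solutions.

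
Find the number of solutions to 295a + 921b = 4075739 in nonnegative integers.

gcd(921, 295):
  921 = 3·295 + 36
  295 = 8·36 + 7
  36 = 5·7 + 1
  7 = 7·1
so gcd(921, 295) = 1.
Back-substitute for Bézout coefficients:
  1 = 36 - 5·7
  ... = 295·(-128) + 921·(41)
Scale by 4075739: one solution is (-521694592, 167105299). Reduce a mod 921: (332, 4319).
General: a = 332 + 921t, b = 4319 - 295t.
a ≥ 0 ⇒ t ≥ 0; b ≥ 0 ⇒ t ≤ 14. So t ∈ [0, 14]: 15 solutions.

15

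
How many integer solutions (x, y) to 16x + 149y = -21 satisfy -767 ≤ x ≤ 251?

7

gcd(149, 16) = 1  (149 = 9×16 + 5, 16 = 3×5 + 1, 5 = 5×1).
Back-substituting, 16×(28) + 149×(-3) = 1.
Scale by -21: particular solution (-588, 63); reduce x mod 149: (8, -1).
General solution: x = 8 + 149t, y = -1 - 16t for integer t.
-767 ≤ 8 + 149t ≤ 251 gives t ∈ [-5, 1], which is 7 values.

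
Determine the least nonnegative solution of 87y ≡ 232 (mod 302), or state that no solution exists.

gcd(302, 87) = 1  (302 = 3·87 + 41, 87 = 2·41 + 5, 41 = 8·5 + 1, 5 = 5·1).
1 divides 232, so solutions exist.
Back-substituting, 87·(-59) + 302·(17) = 1.
So 87·(-59) ≡ 1 (mod 302); multiply by 232: y ≡ -13688 (mod 302).
Smallest nonnegative: y = -13688 mod 302 = 204.

204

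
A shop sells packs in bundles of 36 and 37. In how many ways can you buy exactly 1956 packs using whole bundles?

Need nonnegative integers with 36j + 37k = 1956.
gcd(36, 37) = 1, and 36·(-1) + 37·(1) = 1.
So (j₀, k₀) = (-1956, 1956); general j = -1956 + 37t, k = 1956 - 36t.
j ≥ 0 ⇒ t ≥ 53; k ≥ 0 ⇒ t ≤ 54. That's 2 values of t.

2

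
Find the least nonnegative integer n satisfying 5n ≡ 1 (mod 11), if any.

gcd(11, 5):
  11 = 2·5 + 1
  5 = 5·1
so gcd(11, 5) = 1.
1 divides 1, so solutions exist.
Back-substitute for Bézout coefficients:
  1 = 11 - 2·5
  ... = 5·(-2) + 11·(1)
So 5·(-2) ≡ 1 (mod 11); multiply by 1: n ≡ -2 (mod 11).
Smallest nonnegative: n = -2 mod 11 = 9.

9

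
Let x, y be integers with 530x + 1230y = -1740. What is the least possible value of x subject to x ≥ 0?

6

gcd(1230, 530):
  1230 = 2*530 + 170
  530 = 3*170 + 20
  170 = 8*20 + 10
  20 = 2*10
so gcd(1230, 530) = 10.
10 divides -1740, so solutions exist.
Back-substitute for Bézout coefficients:
  10 = 170 - 8*20
  ... = 530*(-58) + 1230*(25)
Scale by -1740/10 = -174: (x₀, y₀) = (10092, -4350).
General solution: x = 10092 + 123t, y = -4350 - 53t for integer t.
x ≥ 0: smallest is 10092 mod 123 = 6 (at t = -82), with y = -4.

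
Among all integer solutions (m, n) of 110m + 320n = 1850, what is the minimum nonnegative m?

gcd(320, 110) = 10  (320 = 2·110 + 100, 110 = 1·100 + 10, 100 = 10·10).
10 divides 1850, so solutions exist.
Back-substituting, 110·(3) + 320·(-1) = 10.
Scale by 1850/10 = 185: (m₀, n₀) = (555, -185).
General solution: m = 555 + 32t, n = -185 - 11t for integer t.
m ≥ 0: smallest is 555 mod 32 = 11 (at t = -17), with n = 2.

11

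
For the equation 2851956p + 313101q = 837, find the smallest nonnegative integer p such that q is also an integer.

gcd(2851956, 313101) = 9  (2851956 = 9*313101 + 34047, 313101 = 9*34047 + 6678, 34047 = 5*6678 + 657, 6678 = 10*657 + 108, 657 = 6*108 + 9, 108 = 12*9).
9 divides 837, so solutions exist.
Back-substituting, 2851956*(2860) + 313101*(-26051) = 9.
Scale by 837/9 = 93: (p₀, q₀) = (265980, -2422743).
General solution: p = 265980 + 34789t, q = -2422743 - 316884t for integer t.
p ≥ 0: smallest is 265980 mod 34789 = 22457 (at t = -7), with q = -204555.

22457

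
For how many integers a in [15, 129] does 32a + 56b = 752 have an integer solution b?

gcd(56, 32) = 8  (56 = 1×32 + 24, 32 = 1×24 + 8, 24 = 3×8).
Back-substituting, 32×(2) + 56×(-1) = 8.
Scale by 94: particular solution (188, -94); reduce a mod 7: (6, 10).
General solution: a = 6 + 7t, b = 10 - 4t for integer t.
15 ≤ 6 + 7t ≤ 129 gives t ∈ [2, 17], which is 16 values.

16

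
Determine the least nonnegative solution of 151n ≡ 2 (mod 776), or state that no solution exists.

gcd(776, 151) = 1  (776 = 5×151 + 21, 151 = 7×21 + 4, 21 = 5×4 + 1, 4 = 4×1).
1 divides 2, so solutions exist.
Back-substituting, 151×(-185) + 776×(36) = 1.
So 151×(-185) ≡ 1 (mod 776); multiply by 2: n ≡ -370 (mod 776).
Smallest nonnegative: n = -370 mod 776 = 406.

406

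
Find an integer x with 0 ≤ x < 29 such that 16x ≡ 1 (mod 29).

20

gcd(29, 16):
  29 = 1·16 + 13
  16 = 1·13 + 3
  13 = 4·3 + 1
  3 = 3·1
so gcd(29, 16) = 1.
Back-substitute for Bézout coefficients:
  1 = 13 - 4·3
  ... = 16·(-9) + 29·(5)
So 16·-9 ≡ 1 (mod 29), and -9 mod 29 = 20.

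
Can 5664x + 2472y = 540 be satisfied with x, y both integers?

no

gcd(5664, 2472) = 24.
24 does not divide 540 (remainder 12), so no integer solutions.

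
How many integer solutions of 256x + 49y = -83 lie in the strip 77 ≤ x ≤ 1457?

28

gcd(256, 49):
  256 = 5×49 + 11
  49 = 4×11 + 5
  11 = 2×5 + 1
  5 = 5×1
so gcd(256, 49) = 1.
Back-substitute for Bézout coefficients:
  1 = 11 - 2×5
  ... = 256×(9) + 49×(-47)
Scale by -83: particular solution (-747, 3901); reduce x mod 49: (37, -195).
General solution: x = 37 + 49t, y = -195 - 256t for integer t.
77 ≤ 37 + 49t ≤ 1457 gives t ∈ [1, 28], which is 28 values.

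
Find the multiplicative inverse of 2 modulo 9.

gcd(9, 2):
  9 = 4*2 + 1
  2 = 2*1
so gcd(9, 2) = 1.
Back-substitute for Bézout coefficients:
  1 = 9 - 4*2
  ... = 2*(-4) + 9*(1)
So 2*-4 ≡ 1 (mod 9), and -4 mod 9 = 5.

5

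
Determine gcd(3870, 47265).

gcd(47265, 3870):
  47265 = 12×3870 + 825
  3870 = 4×825 + 570
  825 = 1×570 + 255
  570 = 2×255 + 60
  255 = 4×60 + 15
  60 = 4×15
so gcd(47265, 3870) = 15.

15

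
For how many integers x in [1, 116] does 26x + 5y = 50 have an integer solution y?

gcd(26, 5) = 1  (26 = 5·5 + 1, 5 = 5·1).
Back-substituting, 26·(1) + 5·(-5) = 1.
Scale by 50: particular solution (50, -250); reduce x mod 5: (0, 10).
General solution: x = 0 + 5t, y = 10 - 26t for integer t.
1 ≤ 0 + 5t ≤ 116 gives t ∈ [1, 23], which is 23 values.

23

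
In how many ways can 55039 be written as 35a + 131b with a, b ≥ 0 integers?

gcd(131, 35) = 1.
By Bézout, 35·(15) + 131·(-4) = 1.
One solution: (23, 414).
General: a = 23 + 131t, b = 414 - 35t.
a ≥ 0 ⇒ t ≥ 0; b ≥ 0 ⇒ t ≤ 11. So t ∈ [0, 11]: 12 solutions.

12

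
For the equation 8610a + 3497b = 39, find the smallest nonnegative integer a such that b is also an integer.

gcd(8610, 3497) = 1  (8610 = 2·3497 + 1616, 3497 = 2·1616 + 265, 1616 = 6·265 + 26, 265 = 10·26 + 5, 26 = 5·5 + 1, 5 = 5·1).
1 divides 39, so solutions exist.
Back-substituting, 8610·(673) + 3497·(-1657) = 1.
Scale by 39/1 = 39: (a₀, b₀) = (26247, -64623).
General solution: a = 26247 + 3497t, b = -64623 - 8610t for integer t.
a ≥ 0: smallest is 26247 mod 3497 = 1768 (at t = -7), with b = -4353.

1768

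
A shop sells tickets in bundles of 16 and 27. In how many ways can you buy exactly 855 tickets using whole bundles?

Need nonnegative integers with 16j + 27k = 855.
gcd(16, 27) = 1, and 16·(-5) + 27·(3) = 1.
So (j₀, k₀) = (-4275, 2565); general j = -4275 + 27t, k = 2565 - 16t.
j ≥ 0 ⇒ t ≥ 159; k ≥ 0 ⇒ t ≤ 160. That's 2 values of t.

2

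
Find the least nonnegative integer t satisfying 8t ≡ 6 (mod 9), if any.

3

gcd(9, 8) = 1.
1 divides 6, so solutions exist.
By Bézout, 8*(-1) + 9*(1) = 1.
So 8*(-1) ≡ 1 (mod 9); multiply by 6: t ≡ -6 (mod 9).
Smallest nonnegative: t = -6 mod 9 = 3.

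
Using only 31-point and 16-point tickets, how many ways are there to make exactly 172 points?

Need nonnegative integers with 31j + 16k = 172.
gcd(31, 16) = 1, and 31·(-1) + 16·(2) = 1.
So (j₀, k₀) = (-172, 344); general j = -172 + 16t, k = 344 - 31t.
j ≥ 0 ⇒ t ≥ 11; k ≥ 0 ⇒ t ≤ 11. That's 1 value of t.

1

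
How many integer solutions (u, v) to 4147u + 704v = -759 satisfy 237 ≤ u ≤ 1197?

gcd(4147, 704):
  4147 = 5·704 + 627
  704 = 1·627 + 77
  627 = 8·77 + 11
  77 = 7·11
so gcd(4147, 704) = 11.
Back-substitute for Bézout coefficients:
  11 = 627 - 8·77
  ... = 4147·(9) + 704·(-53)
Scale by -69: particular solution (-621, 3657); reduce u mod 64: (19, -113).
General solution: u = 19 + 64t, v = -113 - 377t for integer t.
237 ≤ 19 + 64t ≤ 1197 gives t ∈ [4, 18], which is 15 values.

15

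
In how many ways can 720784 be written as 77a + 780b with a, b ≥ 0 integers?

12

gcd(780, 77) = 1  (780 = 10×77 + 10, 77 = 7×10 + 7, 10 = 1×7 + 3, 7 = 2×3 + 1, 3 = 3×1).
Back-substituting, 77×(233) + 780×(-23) = 1.
Scale by 720784: one solution is (167942672, -16578032). Reduce a mod 780: (92, 915).
General: a = 92 + 780t, b = 915 - 77t.
a ≥ 0 ⇒ t ≥ 0; b ≥ 0 ⇒ t ≤ 11. So t ∈ [0, 11]: 12 solutions.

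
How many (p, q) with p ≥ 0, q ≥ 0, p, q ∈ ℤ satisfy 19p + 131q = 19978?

gcd(131, 19):
  131 = 6*19 + 17
  19 = 1*17 + 2
  17 = 8*2 + 1
  2 = 2*1
so gcd(131, 19) = 1.
Back-substitute for Bézout coefficients:
  1 = 17 - 8*2
  ... = 19*(-62) + 131*(9)
Scale by 19978: one solution is (-1238636, 179802). Reduce p mod 131: (100, 138).
General: p = 100 + 131t, q = 138 - 19t.
p ≥ 0 ⇒ t ≥ 0; q ≥ 0 ⇒ t ≤ 7. So t ∈ [0, 7]: 8 solutions.

8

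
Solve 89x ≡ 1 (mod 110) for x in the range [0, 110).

gcd(110, 89) = 1  (110 = 1·89 + 21, 89 = 4·21 + 5, 21 = 4·5 + 1, 5 = 5·1).
Back-substituting, 89·(-21) + 110·(17) = 1.
So 89·-21 ≡ 1 (mod 110), and -21 mod 110 = 89.

89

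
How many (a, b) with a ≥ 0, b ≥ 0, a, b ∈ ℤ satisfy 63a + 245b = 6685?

3

gcd(245, 63) = 7.
By Bézout, 63*(4) + 245*(-1) = 7.
One solution: (5, 26).
General: a = 5 + 35t, b = 26 - 9t.
a ≥ 0 ⇒ t ≥ 0; b ≥ 0 ⇒ t ≤ 2. So t ∈ [0, 2]: 3 solutions.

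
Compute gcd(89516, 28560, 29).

gcd(89516, 28560) = 28  (89516 = 3*28560 + 3836, 28560 = 7*3836 + 1708, 3836 = 2*1708 + 420, 1708 = 4*420 + 28, 420 = 15*28).
gcd(28, 29) = 1.

1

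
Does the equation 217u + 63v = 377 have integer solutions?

no

gcd(217, 63) = 7  (217 = 3×63 + 28, 63 = 2×28 + 7, 28 = 4×7).
7 does not divide 377 (remainder 6), so no integer solutions.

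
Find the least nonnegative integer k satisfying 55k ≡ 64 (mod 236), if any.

gcd(236, 55):
  236 = 4*55 + 16
  55 = 3*16 + 7
  16 = 2*7 + 2
  7 = 3*2 + 1
  2 = 2*1
so gcd(236, 55) = 1.
1 divides 64, so solutions exist.
Back-substitute for Bézout coefficients:
  1 = 7 - 3*2
  ... = 55*(103) + 236*(-24)
So 55*(103) ≡ 1 (mod 236); multiply by 64: k ≡ 6592 (mod 236).
Smallest nonnegative: k = 6592 mod 236 = 220.

220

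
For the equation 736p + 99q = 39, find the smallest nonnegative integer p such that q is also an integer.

93

gcd(736, 99) = 1  (736 = 7×99 + 43, 99 = 2×43 + 13, 43 = 3×13 + 4, 13 = 3×4 + 1, 4 = 4×1).
1 divides 39, so solutions exist.
Back-substituting, 736×(-23) + 99×(171) = 1.
Scale by 39/1 = 39: (p₀, q₀) = (-897, 6669).
General solution: p = -897 + 99t, q = 6669 - 736t for integer t.
p ≥ 0: smallest is -897 mod 99 = 93 (at t = 10), with q = -691.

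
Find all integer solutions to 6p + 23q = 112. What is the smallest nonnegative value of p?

gcd(23, 6):
  23 = 3*6 + 5
  6 = 1*5 + 1
  5 = 5*1
so gcd(23, 6) = 1.
1 divides 112, so solutions exist.
Back-substitute for Bézout coefficients:
  1 = 6 - 1*5
  ... = 6*(4) + 23*(-1)
Scale by 112/1 = 112: (p₀, q₀) = (448, -112).
General solution: p = 448 + 23t, q = -112 - 6t for integer t.
p ≥ 0: smallest is 448 mod 23 = 11 (at t = -19), with q = 2.

11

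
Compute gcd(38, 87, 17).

gcd(87, 38) = 1  (87 = 2*38 + 11, 38 = 3*11 + 5, 11 = 2*5 + 1, 5 = 5*1).
gcd(1, 17) = 1.

1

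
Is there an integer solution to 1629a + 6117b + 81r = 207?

yes

gcd(6117, 1629) = 3  (6117 = 3·1629 + 1230, 1629 = 1·1230 + 399, 1230 = 3·399 + 33, 399 = 12·33 + 3, 33 = 11·3).
gcd(3, 81) = 3.
3 divides 207, so integer solutions exist.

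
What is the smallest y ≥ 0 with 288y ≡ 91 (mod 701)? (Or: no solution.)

178

gcd(701, 288) = 1  (701 = 2·288 + 125, 288 = 2·125 + 38, 125 = 3·38 + 11, 38 = 3·11 + 5, 11 = 2·5 + 1, 5 = 5·1).
1 divides 91, so solutions exist.
Back-substituting, 288·(-129) + 701·(53) = 1.
So 288·(-129) ≡ 1 (mod 701); multiply by 91: y ≡ -11739 (mod 701).
Smallest nonnegative: y = -11739 mod 701 = 178.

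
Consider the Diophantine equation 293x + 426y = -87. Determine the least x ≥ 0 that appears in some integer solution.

gcd(426, 293) = 1.
1 divides -87, so solutions exist.
By Bézout, 293×(-205) + 426×(141) = 1.
Scale by -87/1 = -87: (x₀, y₀) = (17835, -12267).
General solution: x = 17835 + 426t, y = -12267 - 293t for integer t.
x ≥ 0: smallest is 17835 mod 426 = 369 (at t = -41), with y = -254.

369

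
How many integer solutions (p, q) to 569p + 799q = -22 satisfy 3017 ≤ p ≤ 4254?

2

gcd(799, 569):
  799 = 1·569 + 230
  569 = 2·230 + 109
  230 = 2·109 + 12
  109 = 9·12 + 1
  12 = 12·1
so gcd(799, 569) = 1.
Back-substitute for Bézout coefficients:
  1 = 109 - 9·12
  ... = 569·(66) + 799·(-47)
Scale by -22: particular solution (-1452, 1034); reduce p mod 799: (146, -104).
General solution: p = 146 + 799t, q = -104 - 569t for integer t.
3017 ≤ 146 + 799t ≤ 4254 gives t ∈ [4, 5], which is 2 values.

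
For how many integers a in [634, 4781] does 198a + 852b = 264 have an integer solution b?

29

gcd(852, 198):
  852 = 4*198 + 60
  198 = 3*60 + 18
  60 = 3*18 + 6
  18 = 3*6
so gcd(852, 198) = 6.
Back-substitute for Bézout coefficients:
  6 = 60 - 3*18
  ... = 198*(-43) + 852*(10)
Scale by 44: particular solution (-1892, 440); reduce a mod 142: (96, -22).
General solution: a = 96 + 142t, b = -22 - 33t for integer t.
634 ≤ 96 + 142t ≤ 4781 gives t ∈ [4, 32], which is 29 values.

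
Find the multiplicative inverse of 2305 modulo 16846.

15377

gcd(16846, 2305) = 1  (16846 = 7*2305 + 711, 2305 = 3*711 + 172, 711 = 4*172 + 23, 172 = 7*23 + 11, 23 = 2*11 + 1, 11 = 11*1).
Back-substituting, 2305*(-1469) + 16846*(201) = 1.
So 2305*-1469 ≡ 1 (mod 16846), and -1469 mod 16846 = 15377.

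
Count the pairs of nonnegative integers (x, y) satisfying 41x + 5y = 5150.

26

gcd(41, 5) = 1  (41 = 8×5 + 1, 5 = 5×1).
Back-substituting, 41×(1) + 5×(-8) = 1.
Scale by 5150: one solution is (5150, -41200). Reduce x mod 5: (0, 1030).
General: x = 0 + 5t, y = 1030 - 41t.
x ≥ 0 ⇒ t ≥ 0; y ≥ 0 ⇒ t ≤ 25. So t ∈ [0, 25]: 26 solutions.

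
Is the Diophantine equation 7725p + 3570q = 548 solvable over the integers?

no

gcd(7725, 3570):
  7725 = 2×3570 + 585
  3570 = 6×585 + 60
  585 = 9×60 + 45
  60 = 1×45 + 15
  45 = 3×15
so gcd(7725, 3570) = 15.
15 does not divide 548 (remainder 8), so no integer solutions.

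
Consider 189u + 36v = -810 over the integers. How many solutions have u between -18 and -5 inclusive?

gcd(189, 36) = 9.
By Bézout, 189·(1) + 36·(-5) = 9.
Particular solution: (2, -33).
General solution: u = 2 + 4t, v = -33 - 21t for integer t.
-18 ≤ 2 + 4t ≤ -5 gives t ∈ [-5, -2], which is 4 values.

4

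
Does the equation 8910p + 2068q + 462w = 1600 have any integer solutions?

gcd(8910, 2068):
  8910 = 4*2068 + 638
  2068 = 3*638 + 154
  638 = 4*154 + 22
  154 = 7*22
so gcd(8910, 2068) = 22.
gcd(22, 462) = 22.
22 does not divide 1600 (remainder 16), so no integer solutions.

no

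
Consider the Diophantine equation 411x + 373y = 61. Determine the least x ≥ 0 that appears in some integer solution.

247

gcd(411, 373) = 1  (411 = 1*373 + 38, 373 = 9*38 + 31, 38 = 1*31 + 7, 31 = 4*7 + 3, 7 = 2*3 + 1, 3 = 3*1).
1 divides 61, so solutions exist.
Back-substituting, 411*(108) + 373*(-119) = 1.
Scale by 61/1 = 61: (x₀, y₀) = (6588, -7259).
General solution: x = 6588 + 373t, y = -7259 - 411t for integer t.
x ≥ 0: smallest is 6588 mod 373 = 247 (at t = -17), with y = -272.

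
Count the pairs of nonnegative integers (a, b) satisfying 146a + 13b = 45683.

24

gcd(146, 13) = 1  (146 = 11*13 + 3, 13 = 4*3 + 1, 3 = 3*1).
Back-substituting, 146*(-4) + 13*(45) = 1.
Scale by 45683: one solution is (-182732, 2055735). Reduce a mod 13: (9, 3413).
General: a = 9 + 13t, b = 3413 - 146t.
a ≥ 0 ⇒ t ≥ 0; b ≥ 0 ⇒ t ≤ 23. So t ∈ [0, 23]: 24 solutions.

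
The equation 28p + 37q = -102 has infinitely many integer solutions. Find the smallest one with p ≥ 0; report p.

36

gcd(37, 28):
  37 = 1×28 + 9
  28 = 3×9 + 1
  9 = 9×1
so gcd(37, 28) = 1.
1 divides -102, so solutions exist.
Back-substitute for Bézout coefficients:
  1 = 28 - 3×9
  ... = 28×(4) + 37×(-3)
Scale by -102/1 = -102: (p₀, q₀) = (-408, 306).
General solution: p = -408 + 37t, q = 306 - 28t for integer t.
p ≥ 0: smallest is -408 mod 37 = 36 (at t = 12), with q = -30.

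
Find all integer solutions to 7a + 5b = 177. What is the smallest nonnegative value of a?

gcd(7, 5) = 1  (7 = 1×5 + 2, 5 = 2×2 + 1, 2 = 2×1).
1 divides 177, so solutions exist.
Back-substituting, 7×(-2) + 5×(3) = 1.
Scale by 177/1 = 177: (a₀, b₀) = (-354, 531).
General solution: a = -354 + 5t, b = 531 - 7t for integer t.
a ≥ 0: smallest is -354 mod 5 = 1 (at t = 71), with b = 34.

1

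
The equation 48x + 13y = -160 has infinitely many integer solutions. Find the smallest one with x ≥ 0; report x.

1

gcd(48, 13) = 1.
1 divides -160, so solutions exist.
By Bézout, 48*(3) + 13*(-11) = 1.
Scale by -160/1 = -160: (x₀, y₀) = (-480, 1760).
General solution: x = -480 + 13t, y = 1760 - 48t for integer t.
x ≥ 0: smallest is -480 mod 13 = 1 (at t = 37), with y = -16.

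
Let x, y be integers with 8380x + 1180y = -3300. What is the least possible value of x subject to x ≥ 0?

2

gcd(8380, 1180) = 20  (8380 = 7×1180 + 120, 1180 = 9×120 + 100, 120 = 1×100 + 20, 100 = 5×20).
20 divides -3300, so solutions exist.
Back-substituting, 8380×(10) + 1180×(-71) = 20.
Scale by -3300/20 = -165: (x₀, y₀) = (-1650, 11715).
General solution: x = -1650 + 59t, y = 11715 - 419t for integer t.
x ≥ 0: smallest is -1650 mod 59 = 2 (at t = 28), with y = -17.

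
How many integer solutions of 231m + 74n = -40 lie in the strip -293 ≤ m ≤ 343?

9

gcd(231, 74) = 1  (231 = 3*74 + 9, 74 = 8*9 + 2, 9 = 4*2 + 1, 2 = 2*1).
Back-substituting, 231*(33) + 74*(-103) = 1.
Scale by -40: particular solution (-1320, 4120); reduce m mod 74: (12, -38).
General solution: m = 12 + 74t, n = -38 - 231t for integer t.
-293 ≤ 12 + 74t ≤ 343 gives t ∈ [-4, 4], which is 9 values.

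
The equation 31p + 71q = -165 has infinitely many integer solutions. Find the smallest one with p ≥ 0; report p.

gcd(71, 31):
  71 = 2×31 + 9
  31 = 3×9 + 4
  9 = 2×4 + 1
  4 = 4×1
so gcd(71, 31) = 1.
1 divides -165, so solutions exist.
Back-substitute for Bézout coefficients:
  1 = 9 - 2×4
  ... = 31×(-16) + 71×(7)
Scale by -165/1 = -165: (p₀, q₀) = (2640, -1155).
General solution: p = 2640 + 71t, q = -1155 - 31t for integer t.
p ≥ 0: smallest is 2640 mod 71 = 13 (at t = -37), with q = -8.

13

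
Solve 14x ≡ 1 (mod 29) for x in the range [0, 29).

27

gcd(29, 14) = 1.
By Bézout, 14·(-2) + 29·(1) = 1.
So 14·-2 ≡ 1 (mod 29), and -2 mod 29 = 27.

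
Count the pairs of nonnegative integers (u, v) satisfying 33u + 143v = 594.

gcd(143, 33) = 11.
By Bézout, 33*(-4) + 143*(1) = 11.
One solution: (5, 3).
General: u = 5 + 13t, v = 3 - 3t.
u ≥ 0 ⇒ t ≥ 0; v ≥ 0 ⇒ t ≤ 1. So t ∈ [0, 1]: 2 solutions.

2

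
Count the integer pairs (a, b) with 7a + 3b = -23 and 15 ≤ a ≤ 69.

gcd(7, 3) = 1.
By Bézout, 7·(1) + 3·(-2) = 1.
Particular solution: (1, -10).
General solution: a = 1 + 3t, b = -10 - 7t for integer t.
15 ≤ 1 + 3t ≤ 69 gives t ∈ [5, 22], which is 18 values.

18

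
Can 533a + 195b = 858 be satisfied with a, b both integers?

gcd(533, 195) = 13  (533 = 2*195 + 143, 195 = 1*143 + 52, 143 = 2*52 + 39, 52 = 1*39 + 13, 39 = 3*13).
13 divides 858, so integer solutions exist.

yes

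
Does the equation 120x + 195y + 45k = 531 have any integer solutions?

no

gcd(195, 120) = 15  (195 = 1*120 + 75, 120 = 1*75 + 45, 75 = 1*45 + 30, 45 = 1*30 + 15, 30 = 2*15).
gcd(15, 45) = 15.
15 does not divide 531 (remainder 6), so no integer solutions.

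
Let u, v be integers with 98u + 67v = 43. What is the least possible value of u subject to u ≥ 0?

gcd(98, 67) = 1.
1 divides 43, so solutions exist.
By Bézout, 98×(13) + 67×(-19) = 1.
Scale by 43/1 = 43: (u₀, v₀) = (559, -817).
General solution: u = 559 + 67t, v = -817 - 98t for integer t.
u ≥ 0: smallest is 559 mod 67 = 23 (at t = -8), with v = -33.

23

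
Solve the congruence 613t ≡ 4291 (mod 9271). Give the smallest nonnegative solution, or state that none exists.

7

gcd(9271, 613) = 1  (9271 = 15*613 + 76, 613 = 8*76 + 5, 76 = 15*5 + 1, 5 = 5*1).
1 divides 4291, so solutions exist.
Back-substituting, 613*(-1830) + 9271*(121) = 1.
So 613*(-1830) ≡ 1 (mod 9271); multiply by 4291: t ≡ -7852530 (mod 9271).
Smallest nonnegative: t = -7852530 mod 9271 = 7.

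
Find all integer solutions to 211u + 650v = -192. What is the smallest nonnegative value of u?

gcd(650, 211):
  650 = 3·211 + 17
  211 = 12·17 + 7
  17 = 2·7 + 3
  7 = 2·3 + 1
  3 = 3·1
so gcd(650, 211) = 1.
1 divides -192, so solutions exist.
Back-substitute for Bézout coefficients:
  1 = 7 - 2·3
  ... = 211·(191) + 650·(-62)
Scale by -192/1 = -192: (u₀, v₀) = (-36672, 11904).
General solution: u = -36672 + 650t, v = 11904 - 211t for integer t.
u ≥ 0: smallest is -36672 mod 650 = 378 (at t = 57), with v = -123.

378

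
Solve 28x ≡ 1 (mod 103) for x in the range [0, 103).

92

gcd(103, 28):
  103 = 3*28 + 19
  28 = 1*19 + 9
  19 = 2*9 + 1
  9 = 9*1
so gcd(103, 28) = 1.
Back-substitute for Bézout coefficients:
  1 = 19 - 2*9
  ... = 28*(-11) + 103*(3)
So 28*-11 ≡ 1 (mod 103), and -11 mod 103 = 92.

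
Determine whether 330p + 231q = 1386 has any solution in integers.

gcd(330, 231):
  330 = 1*231 + 99
  231 = 2*99 + 33
  99 = 3*33
so gcd(330, 231) = 33.
33 divides 1386, so integer solutions exist.

yes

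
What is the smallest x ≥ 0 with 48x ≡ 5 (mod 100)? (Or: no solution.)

gcd(100, 48):
  100 = 2*48 + 4
  48 = 12*4
so gcd(100, 48) = 4.
4 does not divide 5, so the congruence has no solution.

no solution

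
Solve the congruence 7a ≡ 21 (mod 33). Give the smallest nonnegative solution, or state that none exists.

gcd(33, 7):
  33 = 4·7 + 5
  7 = 1·5 + 2
  5 = 2·2 + 1
  2 = 2·1
so gcd(33, 7) = 1.
1 divides 21, so solutions exist.
Back-substitute for Bézout coefficients:
  1 = 5 - 2·2
  ... = 7·(-14) + 33·(3)
So 7·(-14) ≡ 1 (mod 33); multiply by 21: a ≡ -294 (mod 33).
Smallest nonnegative: a = -294 mod 33 = 3.

3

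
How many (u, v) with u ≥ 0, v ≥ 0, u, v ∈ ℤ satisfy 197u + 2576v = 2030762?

4

gcd(2576, 197) = 1  (2576 = 13·197 + 15, 197 = 13·15 + 2, 15 = 7·2 + 1, 2 = 2·1).
Back-substituting, 197·(-1203) + 2576·(92) = 1.
Scale by 2030762: one solution is (-2443006686, 186830104). Reduce u mod 2576: (2162, 623).
General: u = 2162 + 2576t, v = 623 - 197t.
u ≥ 0 ⇒ t ≥ 0; v ≥ 0 ⇒ t ≤ 3. So t ∈ [0, 3]: 4 solutions.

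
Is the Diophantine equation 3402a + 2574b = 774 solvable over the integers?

yes

gcd(3402, 2574) = 18.
18 divides 774, so integer solutions exist.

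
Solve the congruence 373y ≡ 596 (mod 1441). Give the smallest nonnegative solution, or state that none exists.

75

gcd(1441, 373):
  1441 = 3·373 + 322
  373 = 1·322 + 51
  322 = 6·51 + 16
  51 = 3·16 + 3
  16 = 5·3 + 1
  3 = 3·1
so gcd(1441, 373) = 1.
1 divides 596, so solutions exist.
Back-substitute for Bézout coefficients:
  1 = 16 - 5·3
  ... = 373·(-452) + 1441·(117)
So 373·(-452) ≡ 1 (mod 1441); multiply by 596: y ≡ -269392 (mod 1441).
Smallest nonnegative: y = -269392 mod 1441 = 75.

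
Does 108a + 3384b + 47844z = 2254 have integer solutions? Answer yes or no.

gcd(3384, 108) = 36.
gcd(36, 47844) = 36.
36 does not divide 2254 (remainder 22), so no integer solutions.

no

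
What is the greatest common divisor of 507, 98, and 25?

1

gcd(507, 98):
  507 = 5*98 + 17
  98 = 5*17 + 13
  17 = 1*13 + 4
  13 = 3*4 + 1
  4 = 4*1
so gcd(507, 98) = 1.
gcd(1, 25) = 1.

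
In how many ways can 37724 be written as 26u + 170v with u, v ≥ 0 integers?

17

gcd(170, 26) = 2  (170 = 6·26 + 14, 26 = 1·14 + 12, 14 = 1·12 + 2, 12 = 6·2).
Back-substituting, 26·(-13) + 170·(2) = 2.
Scale by 18862: one solution is (-245206, 37724). Reduce u mod 85: (19, 219).
General: u = 19 + 85t, v = 219 - 13t.
u ≥ 0 ⇒ t ≥ 0; v ≥ 0 ⇒ t ≤ 16. So t ∈ [0, 16]: 17 solutions.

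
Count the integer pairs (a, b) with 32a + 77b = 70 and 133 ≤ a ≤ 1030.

12

gcd(77, 32) = 1  (77 = 2·32 + 13, 32 = 2·13 + 6, 13 = 2·6 + 1, 6 = 6·1).
Back-substituting, 32·(-12) + 77·(5) = 1.
Scale by 70: particular solution (-840, 350); reduce a mod 77: (7, -2).
General solution: a = 7 + 77t, b = -2 - 32t for integer t.
133 ≤ 7 + 77t ≤ 1030 gives t ∈ [2, 13], which is 12 values.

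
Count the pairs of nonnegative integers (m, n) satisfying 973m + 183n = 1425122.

8

gcd(973, 183) = 1.
By Bézout, 973·(-41) + 183·(218) = 1.
One solution: (68, 7426).
General: m = 68 + 183t, n = 7426 - 973t.
m ≥ 0 ⇒ t ≥ 0; n ≥ 0 ⇒ t ≤ 7. So t ∈ [0, 7]: 8 solutions.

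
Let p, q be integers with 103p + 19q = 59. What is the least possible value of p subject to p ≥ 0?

5

gcd(103, 19):
  103 = 5*19 + 8
  19 = 2*8 + 3
  8 = 2*3 + 2
  3 = 1*2 + 1
  2 = 2*1
so gcd(103, 19) = 1.
1 divides 59, so solutions exist.
Back-substitute for Bézout coefficients:
  1 = 3 - 1*2
  ... = 103*(-7) + 19*(38)
Scale by 59/1 = 59: (p₀, q₀) = (-413, 2242).
General solution: p = -413 + 19t, q = 2242 - 103t for integer t.
p ≥ 0: smallest is -413 mod 19 = 5 (at t = 22), with q = -24.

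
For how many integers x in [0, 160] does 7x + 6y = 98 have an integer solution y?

27

gcd(7, 6):
  7 = 1×6 + 1
  6 = 6×1
so gcd(7, 6) = 1.
Back-substitute for Bézout coefficients:
  1 = 7 - 1×6
  ... = 7×(1) + 6×(-1)
Scale by 98: particular solution (98, -98); reduce x mod 6: (2, 14).
General solution: x = 2 + 6t, y = 14 - 7t for integer t.
0 ≤ 2 + 6t ≤ 160 gives t ∈ [0, 26], which is 27 values.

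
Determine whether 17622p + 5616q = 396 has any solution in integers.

gcd(17622, 5616) = 18  (17622 = 3*5616 + 774, 5616 = 7*774 + 198, 774 = 3*198 + 180, 198 = 1*180 + 18, 180 = 10*18).
18 divides 396, so integer solutions exist.

yes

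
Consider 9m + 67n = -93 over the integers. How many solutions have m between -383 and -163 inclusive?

gcd(67, 9) = 1.
By Bézout, 9*(15) + 67*(-2) = 1.
Particular solution: (12, -3).
General solution: m = 12 + 67t, n = -3 - 9t for integer t.
-383 ≤ 12 + 67t ≤ -163 gives t ∈ [-5, -3], which is 3 values.

3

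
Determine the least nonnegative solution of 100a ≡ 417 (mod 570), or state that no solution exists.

gcd(570, 100):
  570 = 5·100 + 70
  100 = 1·70 + 30
  70 = 2·30 + 10
  30 = 3·10
so gcd(570, 100) = 10.
10 does not divide 417, so the congruence has no solution.

no solution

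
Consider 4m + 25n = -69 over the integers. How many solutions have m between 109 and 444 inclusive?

gcd(25, 4) = 1.
By Bézout, 4×(-6) + 25×(1) = 1.
Particular solution: (14, -5).
General solution: m = 14 + 25t, n = -5 - 4t for integer t.
109 ≤ 14 + 25t ≤ 444 gives t ∈ [4, 17], which is 14 values.

14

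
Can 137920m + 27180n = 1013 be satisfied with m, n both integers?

no

gcd(137920, 27180):
  137920 = 5*27180 + 2020
  27180 = 13*2020 + 920
  2020 = 2*920 + 180
  920 = 5*180 + 20
  180 = 9*20
so gcd(137920, 27180) = 20.
20 does not divide 1013 (remainder 13), so no integer solutions.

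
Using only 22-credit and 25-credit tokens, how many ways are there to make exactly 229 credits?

1

Need nonnegative integers with 22j + 25k = 229.
gcd(22, 25) = 1, and 22·(8) + 25·(-7) = 1.
So (j₀, k₀) = (1832, -1603); general j = 1832 + 25t, k = -1603 - 22t.
j ≥ 0 ⇒ t ≥ -73; k ≥ 0 ⇒ t ≤ -73. That's 1 value of t.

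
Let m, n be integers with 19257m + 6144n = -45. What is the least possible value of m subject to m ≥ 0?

1899

gcd(19257, 6144) = 3.
3 divides -45, so solutions exist.
By Bézout, 19257×(283) + 6144×(-887) = 3.
Scale by -45/3 = -15: (m₀, n₀) = (-4245, 13305).
General solution: m = -4245 + 2048t, n = 13305 - 6419t for integer t.
m ≥ 0: smallest is -4245 mod 2048 = 1899 (at t = 3), with n = -5952.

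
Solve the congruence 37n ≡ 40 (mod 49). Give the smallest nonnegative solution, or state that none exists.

gcd(49, 37):
  49 = 1*37 + 12
  37 = 3*12 + 1
  12 = 12*1
so gcd(49, 37) = 1.
1 divides 40, so solutions exist.
Back-substitute for Bézout coefficients:
  1 = 37 - 3*12
  ... = 37*(4) + 49*(-3)
So 37*(4) ≡ 1 (mod 49); multiply by 40: n ≡ 160 (mod 49).
Smallest nonnegative: n = 160 mod 49 = 13.

13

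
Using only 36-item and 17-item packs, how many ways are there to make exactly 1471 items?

2

Need nonnegative integers with 36j + 17k = 1471.
gcd(36, 17) = 1, and 36·(-8) + 17·(17) = 1.
So (j₀, k₀) = (-11768, 25007); general j = -11768 + 17t, k = 25007 - 36t.
j ≥ 0 ⇒ t ≥ 693; k ≥ 0 ⇒ t ≤ 694. That's 2 values of t.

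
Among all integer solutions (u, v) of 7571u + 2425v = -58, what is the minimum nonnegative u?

1327

gcd(7571, 2425):
  7571 = 3·2425 + 296
  2425 = 8·296 + 57
  296 = 5·57 + 11
  57 = 5·11 + 2
  11 = 5·2 + 1
  2 = 2·1
so gcd(7571, 2425) = 1.
1 divides -58, so solutions exist.
Back-substitute for Bézout coefficients:
  1 = 11 - 5·2
  ... = 7571·(1106) + 2425·(-3453)
Scale by -58/1 = -58: (u₀, v₀) = (-64148, 200274).
General solution: u = -64148 + 2425t, v = 200274 - 7571t for integer t.
u ≥ 0: smallest is -64148 mod 2425 = 1327 (at t = 27), with v = -4143.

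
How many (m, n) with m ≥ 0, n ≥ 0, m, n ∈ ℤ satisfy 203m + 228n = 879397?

19

gcd(228, 203):
  228 = 1*203 + 25
  203 = 8*25 + 3
  25 = 8*3 + 1
  3 = 3*1
so gcd(228, 203) = 1.
Back-substitute for Bézout coefficients:
  1 = 25 - 8*3
  ... = 203*(-73) + 228*(65)
Scale by 879397: one solution is (-64195981, 57160805). Reduce m mod 228: (155, 3719).
General: m = 155 + 228t, n = 3719 - 203t.
m ≥ 0 ⇒ t ≥ 0; n ≥ 0 ⇒ t ≤ 18. So t ∈ [0, 18]: 19 solutions.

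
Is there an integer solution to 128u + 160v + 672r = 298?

no

gcd(160, 128) = 32  (160 = 1*128 + 32, 128 = 4*32).
gcd(32, 672) = 32.
32 does not divide 298 (remainder 10), so no integer solutions.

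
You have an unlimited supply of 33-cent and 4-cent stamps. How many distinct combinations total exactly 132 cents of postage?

2

Need nonnegative integers with 33j + 4k = 132.
gcd(33, 4) = 1, and 33·(1) + 4·(-8) = 1.
So (j₀, k₀) = (132, -1056); general j = 132 + 4t, k = -1056 - 33t.
j ≥ 0 ⇒ t ≥ -33; k ≥ 0 ⇒ t ≤ -32. That's 2 values of t.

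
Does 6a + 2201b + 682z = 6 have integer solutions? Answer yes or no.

yes

gcd(2201, 6) = 1.
gcd(1, 682) = 1.
1 divides 6, so integer solutions exist.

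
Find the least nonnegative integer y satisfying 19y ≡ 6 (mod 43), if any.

32

gcd(43, 19) = 1.
1 divides 6, so solutions exist.
By Bézout, 19*(-9) + 43*(4) = 1.
So 19*(-9) ≡ 1 (mod 43); multiply by 6: y ≡ -54 (mod 43).
Smallest nonnegative: y = -54 mod 43 = 32.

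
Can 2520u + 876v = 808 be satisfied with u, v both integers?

no

gcd(2520, 876) = 12  (2520 = 2·876 + 768, 876 = 1·768 + 108, 768 = 7·108 + 12, 108 = 9·12).
12 does not divide 808 (remainder 4), so no integer solutions.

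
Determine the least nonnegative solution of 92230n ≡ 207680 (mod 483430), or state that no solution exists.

gcd(483430, 92230) = 10.
10 divides 207680, so solutions exist.
By Bézout, 92230·(-9482) + 483430·(1809) = 10.
So 92230·(-9482) ≡ 10 (mod 483430); multiply by 20768: n ≡ -196922176 (mod 48343).
Smallest nonnegative: n = -196922176 mod 48343 = 27206.

27206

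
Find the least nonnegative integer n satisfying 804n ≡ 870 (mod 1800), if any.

gcd(1800, 804) = 12.
12 does not divide 870, so the congruence has no solution.

no solution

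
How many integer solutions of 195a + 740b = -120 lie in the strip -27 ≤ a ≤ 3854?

gcd(740, 195):
  740 = 3·195 + 155
  195 = 1·155 + 40
  155 = 3·40 + 35
  40 = 1·35 + 5
  35 = 7·5
so gcd(740, 195) = 5.
Back-substitute for Bézout coefficients:
  5 = 40 - 1·35
  ... = 195·(19) + 740·(-5)
Scale by -24: particular solution (-456, 120); reduce a mod 148: (136, -36).
General solution: a = 136 + 148t, b = -36 - 39t for integer t.
-27 ≤ 136 + 148t ≤ 3854 gives t ∈ [-1, 25], which is 27 values.

27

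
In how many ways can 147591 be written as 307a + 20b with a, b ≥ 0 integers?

gcd(307, 20):
  307 = 15*20 + 7
  20 = 2*7 + 6
  7 = 1*6 + 1
  6 = 6*1
so gcd(307, 20) = 1.
Back-substitute for Bézout coefficients:
  1 = 7 - 1*6
  ... = 307*(3) + 20*(-46)
Scale by 147591: one solution is (442773, -6789186). Reduce a mod 20: (13, 7180).
General: a = 13 + 20t, b = 7180 - 307t.
a ≥ 0 ⇒ t ≥ 0; b ≥ 0 ⇒ t ≤ 23. So t ∈ [0, 23]: 24 solutions.

24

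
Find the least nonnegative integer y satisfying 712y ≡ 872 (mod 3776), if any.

277

gcd(3776, 712) = 8.
8 divides 872, so solutions exist.
By Bézout, 712·(-175) + 3776·(33) = 8.
So 712·(-175) ≡ 8 (mod 3776); multiply by 109: y ≡ -19075 (mod 472).
Smallest nonnegative: y = -19075 mod 472 = 277.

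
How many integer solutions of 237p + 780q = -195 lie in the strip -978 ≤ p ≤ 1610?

gcd(780, 237):
  780 = 3*237 + 69
  237 = 3*69 + 30
  69 = 2*30 + 9
  30 = 3*9 + 3
  9 = 3*3
so gcd(780, 237) = 3.
Back-substitute for Bézout coefficients:
  3 = 30 - 3*9
  ... = 237*(79) + 780*(-24)
Scale by -65: particular solution (-5135, 1560); reduce p mod 260: (65, -20).
General solution: p = 65 + 260t, q = -20 - 79t for integer t.
-978 ≤ 65 + 260t ≤ 1610 gives t ∈ [-4, 5], which is 10 values.

10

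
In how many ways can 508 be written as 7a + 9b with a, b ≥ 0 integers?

8

gcd(9, 7):
  9 = 1×7 + 2
  7 = 3×2 + 1
  2 = 2×1
so gcd(9, 7) = 1.
Back-substitute for Bézout coefficients:
  1 = 7 - 3×2
  ... = 7×(4) + 9×(-3)
Scale by 508: one solution is (2032, -1524). Reduce a mod 9: (7, 51).
General: a = 7 + 9t, b = 51 - 7t.
a ≥ 0 ⇒ t ≥ 0; b ≥ 0 ⇒ t ≤ 7. So t ∈ [0, 7]: 8 solutions.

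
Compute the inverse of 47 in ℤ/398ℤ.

gcd(398, 47) = 1  (398 = 8·47 + 22, 47 = 2·22 + 3, 22 = 7·3 + 1, 3 = 3·1).
Back-substituting, 47·(-127) + 398·(15) = 1.
So 47·-127 ≡ 1 (mod 398), and -127 mod 398 = 271.

271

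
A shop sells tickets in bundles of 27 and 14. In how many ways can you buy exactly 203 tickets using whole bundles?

Need nonnegative integers with 27j + 14k = 203.
gcd(27, 14) = 1, and 27·(-1) + 14·(2) = 1.
So (j₀, k₀) = (-203, 406); general j = -203 + 14t, k = 406 - 27t.
j ≥ 0 ⇒ t ≥ 15; k ≥ 0 ⇒ t ≤ 15. That's 1 value of t.

1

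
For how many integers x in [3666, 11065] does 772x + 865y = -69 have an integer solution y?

9

gcd(865, 772) = 1.
By Bézout, 772×(93) + 865×(-83) = 1.
Particular solution: (503, -449).
General solution: x = 503 + 865t, y = -449 - 772t for integer t.
3666 ≤ 503 + 865t ≤ 11065 gives t ∈ [4, 12], which is 9 values.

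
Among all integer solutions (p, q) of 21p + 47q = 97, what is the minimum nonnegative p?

27

gcd(47, 21) = 1.
1 divides 97, so solutions exist.
By Bézout, 21×(9) + 47×(-4) = 1.
Scale by 97/1 = 97: (p₀, q₀) = (873, -388).
General solution: p = 873 + 47t, q = -388 - 21t for integer t.
p ≥ 0: smallest is 873 mod 47 = 27 (at t = -18), with q = -10.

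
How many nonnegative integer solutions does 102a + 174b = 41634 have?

14

gcd(174, 102) = 6  (174 = 1×102 + 72, 102 = 1×72 + 30, 72 = 2×30 + 12, 30 = 2×12 + 6, 12 = 2×6).
Back-substituting, 102×(12) + 174×(-7) = 6.
Scale by 6939: one solution is (83268, -48573). Reduce a mod 29: (9, 234).
General: a = 9 + 29t, b = 234 - 17t.
a ≥ 0 ⇒ t ≥ 0; b ≥ 0 ⇒ t ≤ 13. So t ∈ [0, 13]: 14 solutions.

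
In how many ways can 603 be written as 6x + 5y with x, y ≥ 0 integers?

gcd(6, 5) = 1.
By Bézout, 6·(1) + 5·(-1) = 1.
One solution: (3, 117).
General: x = 3 + 5t, y = 117 - 6t.
x ≥ 0 ⇒ t ≥ 0; y ≥ 0 ⇒ t ≤ 19. So t ∈ [0, 19]: 20 solutions.

20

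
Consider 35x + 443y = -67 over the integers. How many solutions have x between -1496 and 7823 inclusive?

gcd(443, 35) = 1.
By Bézout, 35×(38) + 443×(-3) = 1.
Particular solution: (112, -9).
General solution: x = 112 + 443t, y = -9 - 35t for integer t.
-1496 ≤ 112 + 443t ≤ 7823 gives t ∈ [-3, 17], which is 21 values.

21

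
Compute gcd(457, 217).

1

gcd(457, 217):
  457 = 2×217 + 23
  217 = 9×23 + 10
  23 = 2×10 + 3
  10 = 3×3 + 1
  3 = 3×1
so gcd(457, 217) = 1.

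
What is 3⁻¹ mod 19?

gcd(19, 3) = 1  (19 = 6×3 + 1, 3 = 3×1).
Back-substituting, 3×(-6) + 19×(1) = 1.
So 3×-6 ≡ 1 (mod 19), and -6 mod 19 = 13.

13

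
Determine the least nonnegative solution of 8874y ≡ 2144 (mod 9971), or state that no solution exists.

gcd(9971, 8874):
  9971 = 1×8874 + 1097
  8874 = 8×1097 + 98
  1097 = 11×98 + 19
  98 = 5×19 + 3
  19 = 6×3 + 1
  3 = 3×1
so gcd(9971, 8874) = 1.
1 divides 2144, so solutions exist.
Back-substitute for Bézout coefficients:
  1 = 19 - 6×3
  ... = 8874×(-3154) + 9971×(2807)
So 8874×(-3154) ≡ 1 (mod 9971); multiply by 2144: y ≡ -6762176 (mod 9971).
Smallest nonnegative: y = -6762176 mod 9971 = 8133.

8133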